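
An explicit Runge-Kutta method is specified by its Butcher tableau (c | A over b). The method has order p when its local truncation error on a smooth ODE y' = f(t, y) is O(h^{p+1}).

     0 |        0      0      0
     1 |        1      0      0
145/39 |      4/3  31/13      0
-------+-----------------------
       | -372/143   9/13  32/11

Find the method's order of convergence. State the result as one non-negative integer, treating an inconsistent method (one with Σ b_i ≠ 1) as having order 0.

1

b = (-372/143, 9/13, 32/11)
c = (0, 1, 145/39)
Ac = (0, 0, 31/13)
Σ b_i: (-372/143)·1 + 9/13·1 + 32/11·1 = 1 ✓
b·c: 9/13·1 + 32/11·145/39 = 4937/429 ≠ 1/2 ⇒ order 1.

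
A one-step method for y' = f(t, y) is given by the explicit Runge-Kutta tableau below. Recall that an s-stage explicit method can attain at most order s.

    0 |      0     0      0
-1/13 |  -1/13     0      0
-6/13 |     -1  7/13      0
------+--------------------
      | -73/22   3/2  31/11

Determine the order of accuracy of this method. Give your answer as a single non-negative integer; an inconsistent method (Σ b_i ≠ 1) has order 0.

1

b = (-73/22, 3/2, 31/11)
c = (0, -1/13, -6/13)
Ac = (0, 0, -7/169)
Σ b_i: (-73/22)·1 + 3/2·1 + 31/11·1 = 1 ✓
b·c: 3/2·(-1/13) + 31/11·(-6/13) = -405/286 ≠ 1/2 ⇒ order 1.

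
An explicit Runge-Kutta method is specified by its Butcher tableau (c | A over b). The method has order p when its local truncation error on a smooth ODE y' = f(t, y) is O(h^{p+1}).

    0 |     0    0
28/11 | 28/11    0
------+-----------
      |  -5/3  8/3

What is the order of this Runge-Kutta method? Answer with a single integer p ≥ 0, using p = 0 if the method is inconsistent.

b = (-5/3, 8/3)
c = (0, 28/11)
Σ b_i: (-5/3)·1 + 8/3·1 = 1 ✓
b·c: 8/3·28/11 = 224/33 ≠ 1/2 ⇒ order 1.

1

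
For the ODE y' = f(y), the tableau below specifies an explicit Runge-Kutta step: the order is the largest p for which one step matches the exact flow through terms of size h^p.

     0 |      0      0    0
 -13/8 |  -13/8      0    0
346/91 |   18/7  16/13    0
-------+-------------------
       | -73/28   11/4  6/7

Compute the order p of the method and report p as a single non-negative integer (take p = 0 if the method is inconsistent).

b = (-73/28, 11/4, 6/7)
c = (0, -13/8, 346/91)
Ac = (0, 0, -2)
Σ b_i: (-73/28)·1 + 11/4·1 + 6/7·1 = 1 ✓
b·c: 11/4·(-13/8) + 6/7·346/91 = -24659/20384 ≠ 1/2 ⇒ order 1.

1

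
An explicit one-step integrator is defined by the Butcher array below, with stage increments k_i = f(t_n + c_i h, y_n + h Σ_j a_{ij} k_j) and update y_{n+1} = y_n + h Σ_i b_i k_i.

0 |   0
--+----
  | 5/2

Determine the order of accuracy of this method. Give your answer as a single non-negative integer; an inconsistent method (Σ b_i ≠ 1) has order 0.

0

b = (5/2)
c = (0)
Σ b_i: 5/2·1 = 5/2 ≠ 1 ⇒ order 0.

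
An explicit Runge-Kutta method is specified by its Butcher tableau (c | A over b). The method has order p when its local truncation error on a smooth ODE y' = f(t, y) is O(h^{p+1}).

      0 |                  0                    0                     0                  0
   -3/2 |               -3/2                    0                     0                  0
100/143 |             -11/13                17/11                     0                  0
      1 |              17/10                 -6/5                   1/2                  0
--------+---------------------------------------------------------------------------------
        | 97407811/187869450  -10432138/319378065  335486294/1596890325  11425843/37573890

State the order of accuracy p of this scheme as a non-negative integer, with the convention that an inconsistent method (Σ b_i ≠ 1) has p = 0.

3

b = (97407811/187869450, -10432138/319378065, 335486294/1596890325, 11425843/37573890)
c = (0, -3/2, 100/143, 1)
Ac = (0, 0, -51/22, 1537/715)
Σ b_i: 97407811/187869450·1 + (-10432138/319378065)·1 + 335486294/1596890325·1 + 11425843/37573890·1 = 1 ✓
b·c: (-10432138/319378065)·(-3/2) + 335486294/1596890325·100/143 + 11425843/37573890·1 = 1/2 ✓
b·c²: (-10432138/319378065)·9/4 + 335486294/1596890325·10000/20449 + 11425843/37573890·1 = 1/3 ✓
b·Ac: 335486294/1596890325·(-51/22) + 11425843/37573890·1537/715 = 1/6 ✓
b·c³: (-10432138/319378065)·(-27/8) + 335486294/1596890325·1000000/2924207 + 11425843/37573890·1 = 26792305/55108372 ≠ 1/4 ⇒ order 3.
b·(c∘Ac): 335486294/1596890325·(-2550/1573) + 11425843/37573890·1537/715 = 58824437/187869450 ≠ 1/8
b·Ac²: 335486294/1596890325·153/44 + 11425843/37573890·(-502123/204490) = -34729337/2149226508 ≠ 1/12
b·A²c: 11425843/37573890·(-51/44) = -17658121/50098520 ≠ 1/24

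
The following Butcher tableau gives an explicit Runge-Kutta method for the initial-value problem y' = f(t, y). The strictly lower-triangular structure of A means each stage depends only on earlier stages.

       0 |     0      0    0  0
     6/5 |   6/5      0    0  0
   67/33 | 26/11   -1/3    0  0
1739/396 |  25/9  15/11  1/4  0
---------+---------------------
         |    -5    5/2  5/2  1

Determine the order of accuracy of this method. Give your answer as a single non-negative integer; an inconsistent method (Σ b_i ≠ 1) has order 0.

b = (-5, 5/2, 5/2, 1)
c = (0, 6/5, 67/33, 1739/396)
Ac = (0, 0, -2/5, 283/132)
Σ b_i: (-5)·1 + 5/2·1 + 5/2·1 + 1·1 = 1 ✓
b·c: 5/2·6/5 + 5/2·67/33 + 1·1739/396 = 4937/396 ≠ 1/2 ⇒ order 1.

1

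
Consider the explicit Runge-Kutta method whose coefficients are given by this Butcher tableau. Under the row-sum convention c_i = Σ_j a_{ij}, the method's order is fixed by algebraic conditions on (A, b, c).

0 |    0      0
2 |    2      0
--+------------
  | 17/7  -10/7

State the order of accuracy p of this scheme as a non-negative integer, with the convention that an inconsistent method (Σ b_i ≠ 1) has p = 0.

1

b = (17/7, -10/7)
c = (0, 2)
Σ b_i: 17/7·1 + (-10/7)·1 = 1 ✓
b·c: (-10/7)·2 = -20/7 ≠ 1/2 ⇒ order 1.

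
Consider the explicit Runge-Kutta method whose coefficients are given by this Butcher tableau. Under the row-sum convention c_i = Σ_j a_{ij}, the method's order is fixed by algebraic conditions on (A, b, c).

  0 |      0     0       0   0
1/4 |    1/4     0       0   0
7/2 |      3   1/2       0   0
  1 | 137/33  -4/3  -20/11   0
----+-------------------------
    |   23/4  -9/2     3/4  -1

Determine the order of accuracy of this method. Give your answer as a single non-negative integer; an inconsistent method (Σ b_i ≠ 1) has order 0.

b = (23/4, -9/2, 3/4, -1)
c = (0, 1/4, 7/2, 1)
Ac = (0, 0, 1/8, -221/33)
Σ b_i: 23/4·1 + (-9/2)·1 + 3/4·1 + (-1)·1 = 1 ✓
b·c: (-9/2)·1/4 + 3/4·7/2 + (-1)·1 = 1/2 ✓
b·c²: (-9/2)·1/16 + 3/4·49/4 + (-1)·1 = 253/32 ≠ 1/3 ⇒ order 2.
b·Ac: 3/4·1/8 + (-1)·(-221/33) = 7171/1056 ≠ 1/6

2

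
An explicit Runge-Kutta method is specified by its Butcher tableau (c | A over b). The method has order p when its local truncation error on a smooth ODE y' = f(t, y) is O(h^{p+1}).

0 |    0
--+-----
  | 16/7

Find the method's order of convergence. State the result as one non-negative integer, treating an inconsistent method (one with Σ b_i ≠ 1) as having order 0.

b = (16/7)
c = (0)
Σ b_i: 16/7·1 = 16/7 ≠ 1 ⇒ order 0.

0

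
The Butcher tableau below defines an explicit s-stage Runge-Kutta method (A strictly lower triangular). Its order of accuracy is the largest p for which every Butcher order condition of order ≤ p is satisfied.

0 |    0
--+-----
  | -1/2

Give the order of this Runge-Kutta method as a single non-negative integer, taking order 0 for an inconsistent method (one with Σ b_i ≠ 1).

b = (-1/2)
c = (0)
Σ b_i: (-1/2)·1 = -1/2 ≠ 1 ⇒ order 0.

0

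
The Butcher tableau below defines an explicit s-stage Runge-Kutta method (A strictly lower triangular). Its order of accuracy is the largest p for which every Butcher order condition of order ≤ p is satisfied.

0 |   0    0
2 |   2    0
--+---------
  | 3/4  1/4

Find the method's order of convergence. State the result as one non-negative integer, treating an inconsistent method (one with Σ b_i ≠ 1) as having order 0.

b = (3/4, 1/4)
c = (0, 2)
Σ b_i: 3/4·1 + 1/4·1 = 1 ✓
b·c: 1/4·2 = 1/2 ✓; 2 stages ⇒ order 2.

2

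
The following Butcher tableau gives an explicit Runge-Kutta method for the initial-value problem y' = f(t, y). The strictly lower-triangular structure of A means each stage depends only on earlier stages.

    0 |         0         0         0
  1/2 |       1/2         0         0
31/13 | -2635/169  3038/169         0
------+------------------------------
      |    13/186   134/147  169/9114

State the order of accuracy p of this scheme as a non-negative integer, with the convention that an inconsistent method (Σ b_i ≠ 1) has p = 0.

b = (13/186, 134/147, 169/9114)
c = (0, 1/2, 31/13)
Ac = (0, 0, 1519/169)
Σ b_i: 13/186·1 + 134/147·1 + 169/9114·1 = 1 ✓
b·c: 134/147·1/2 + 169/9114·31/13 = 1/2 ✓
b·c²: 134/147·1/4 + 169/9114·961/169 = 1/3 ✓
b·Ac: 169/9114·1519/169 = 1/6 ✓; 3 stages ⇒ order 3.

3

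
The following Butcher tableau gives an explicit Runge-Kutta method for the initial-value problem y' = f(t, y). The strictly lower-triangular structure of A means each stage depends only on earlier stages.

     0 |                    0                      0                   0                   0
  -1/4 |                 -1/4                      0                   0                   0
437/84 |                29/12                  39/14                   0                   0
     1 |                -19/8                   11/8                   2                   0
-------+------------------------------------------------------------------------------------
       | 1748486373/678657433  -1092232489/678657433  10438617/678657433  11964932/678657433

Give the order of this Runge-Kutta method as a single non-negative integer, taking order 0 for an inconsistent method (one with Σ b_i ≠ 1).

3

b = (1748486373/678657433, -1092232489/678657433, 10438617/678657433, 11964932/678657433)
c = (0, -1/4, 437/84, 1)
Ac = (0, 0, -39/56, 6761/672)
Σ b_i: 1748486373/678657433·1 + (-1092232489/678657433)·1 + 10438617/678657433·1 + 11964932/678657433·1 = 1 ✓
b·c: (-1092232489/678657433)·(-1/4) + 10438617/678657433·437/84 + 11964932/678657433·1 = 1/2 ✓
b·c²: (-1092232489/678657433)·1/16 + 10438617/678657433·190969/7056 + 11964932/678657433·1 = 1/3 ✓
b·Ac: 10438617/678657433·(-39/56) + 11964932/678657433·6761/672 = 1/6 ✓
b·c³: (-1092232489/678657433)·(-1/64) + 10438617/678657433·83453453/592704 + 11964932/678657433·1 = 3021583201807/1368173384928 ≠ 1/4 ⇒ order 3.
b·(c∘Ac): 10438617/678657433·(-5681/1568) + 11964932/678657433·6761/672 = 7925693617/65151113568 ≠ 1/8
b·Ac²: 10438617/678657433·39/224 + 11964932/678657433·3060355/56448 = 327852948203/342043346232 ≠ 1/12
b·A²c: 11964932/678657433·(-39/28) = -16665441/678657433 ≠ 1/24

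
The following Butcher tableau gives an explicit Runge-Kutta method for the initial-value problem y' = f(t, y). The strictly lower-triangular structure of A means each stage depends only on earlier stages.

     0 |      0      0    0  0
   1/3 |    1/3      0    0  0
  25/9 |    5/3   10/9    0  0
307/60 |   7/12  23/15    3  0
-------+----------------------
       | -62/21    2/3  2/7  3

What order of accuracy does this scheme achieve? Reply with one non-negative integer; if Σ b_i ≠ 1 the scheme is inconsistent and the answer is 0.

b = (-62/21, 2/3, 2/7, 3)
c = (0, 1/3, 25/9, 307/60)
Ac = (0, 0, 10/27, 398/45)
Σ b_i: (-62/21)·1 + 2/3·1 + 2/7·1 + 3·1 = 1 ✓
b·c: 2/3·1/3 + 2/7·25/9 + 3·307/60 = 20621/1260 ≠ 1/2 ⇒ order 1.

1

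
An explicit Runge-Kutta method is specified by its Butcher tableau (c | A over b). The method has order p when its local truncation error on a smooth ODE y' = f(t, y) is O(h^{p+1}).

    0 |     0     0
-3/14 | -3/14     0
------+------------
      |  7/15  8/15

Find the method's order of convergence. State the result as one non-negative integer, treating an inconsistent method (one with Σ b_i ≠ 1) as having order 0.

1

b = (7/15, 8/15)
c = (0, -3/14)
Σ b_i: 7/15·1 + 8/15·1 = 1 ✓
b·c: 8/15·(-3/14) = -4/35 ≠ 1/2 ⇒ order 1.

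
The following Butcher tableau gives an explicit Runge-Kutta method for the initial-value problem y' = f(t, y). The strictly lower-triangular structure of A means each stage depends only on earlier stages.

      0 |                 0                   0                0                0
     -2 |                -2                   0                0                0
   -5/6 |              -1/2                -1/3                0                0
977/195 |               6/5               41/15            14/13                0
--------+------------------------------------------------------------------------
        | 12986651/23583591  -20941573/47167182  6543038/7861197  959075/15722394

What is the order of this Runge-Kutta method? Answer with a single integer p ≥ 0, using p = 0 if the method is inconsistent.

b = (12986651/23583591, -20941573/47167182, 6543038/7861197, 959075/15722394)
c = (0, -2, -5/6, 977/195)
Ac = (0, 0, 2/3, -1241/195)
Σ b_i: 12986651/23583591·1 + (-20941573/47167182)·1 + 6543038/7861197·1 + 959075/15722394·1 = 1 ✓
b·c: (-20941573/47167182)·(-2) + 6543038/7861197·(-5/6) + 959075/15722394·977/195 = 1/2 ✓
b·c²: (-20941573/47167182)·4 + 6543038/7861197·25/36 + 959075/15722394·954529/38025 = 1/3 ✓
b·Ac: 6543038/7861197·2/3 + 959075/15722394·(-1241/195) = 1/6 ✓
b·c³: (-20941573/47167182)·(-8) + 6543038/7861197·(-125/216) + 959075/15722394·932574833/7414875 = 592821005587/55185602940 ≠ 1/4 ⇒ order 3.
b·(c∘Ac): 6543038/7861197·(-5/9) + 959075/15722394·(-1212457/38025) = -340658119/141501546 ≠ 1/8
b·Ac²: 6543038/7861197·(-4/3) + 959075/15722394·13667/1170 = -112409239/283003092 ≠ 1/12
b·A²c: 959075/15722394·28/39 = 1032850/23583591 ≠ 1/24

3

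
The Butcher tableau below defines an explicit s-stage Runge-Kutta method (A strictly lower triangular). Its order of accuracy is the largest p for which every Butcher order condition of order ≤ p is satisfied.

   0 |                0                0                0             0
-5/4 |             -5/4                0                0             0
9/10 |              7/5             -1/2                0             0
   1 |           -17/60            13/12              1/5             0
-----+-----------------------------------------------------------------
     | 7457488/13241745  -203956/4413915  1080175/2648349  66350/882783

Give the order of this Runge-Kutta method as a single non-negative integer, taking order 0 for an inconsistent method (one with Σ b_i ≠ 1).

b = (7457488/13241745, -203956/4413915, 1080175/2648349, 66350/882783)
c = (0, -5/4, 9/10, 1)
Ac = (0, 0, 5/8, -1409/1200)
Σ b_i: 7457488/13241745·1 + (-203956/4413915)·1 + 1080175/2648349·1 + 66350/882783·1 = 1 ✓
b·c: (-203956/4413915)·(-5/4) + 1080175/2648349·9/10 + 66350/882783·1 = 1/2 ✓
b·c²: (-203956/4413915)·25/16 + 1080175/2648349·81/100 + 66350/882783·1 = 1/3 ✓
b·Ac: 1080175/2648349·5/8 + 66350/882783·(-1409/1200) = 1/6 ✓
b·c³: (-203956/4413915)·(-125/64) + 1080175/2648349·729/1000 + 66350/882783·1 = 10893409/23540880 ≠ 1/4 ⇒ order 3.
b·(c∘Ac): 1080175/2648349·9/16 + 66350/882783·(-1409/1200) = 5982089/42373584 ≠ 1/8
b·Ac²: 1080175/2648349·(-25/32) + 66350/882783·44513/24000 = -2109809/11770440 ≠ 1/12
b·A²c: 66350/882783·1/8 = 33175/3531132 ≠ 1/24

3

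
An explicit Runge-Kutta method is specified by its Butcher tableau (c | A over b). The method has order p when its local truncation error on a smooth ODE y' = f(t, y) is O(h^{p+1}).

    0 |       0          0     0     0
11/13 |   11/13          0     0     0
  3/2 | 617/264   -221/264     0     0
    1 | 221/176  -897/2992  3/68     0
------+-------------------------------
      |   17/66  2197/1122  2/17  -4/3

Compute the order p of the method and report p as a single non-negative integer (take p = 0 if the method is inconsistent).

4

b = (17/66, 2197/1122, 2/17, -4/3)
c = (0, 11/13, 3/2, 1)
Ac = (0, 0, -17/24, -3/16)
Σ b_i: 17/66·1 + 2197/1122·1 + 2/17·1 + (-4/3)·1 = 1 ✓
b·c: 2197/1122·11/13 + 2/17·3/2 + (-4/3)·1 = 1/2 ✓
b·c²: 2197/1122·121/169 + 2/17·9/4 + (-4/3)·1 = 1/3 ✓
b·Ac: 2/17·(-17/24) + (-4/3)·(-3/16) = 1/6 ✓
b·c³: 2197/1122·1331/2197 + 2/17·27/8 + (-4/3)·1 = 1/4 ✓
b·(c∘Ac): 2/17·(-17/16) + (-4/3)·(-3/16) = 1/8 ✓
b·Ac²: 2/17·(-187/312) + (-4/3)·(-3/26) = 1/12 ✓
b·A²c: (-4/3)·(-1/32) = 1/24 ✓; 4 stages ⇒ order 4.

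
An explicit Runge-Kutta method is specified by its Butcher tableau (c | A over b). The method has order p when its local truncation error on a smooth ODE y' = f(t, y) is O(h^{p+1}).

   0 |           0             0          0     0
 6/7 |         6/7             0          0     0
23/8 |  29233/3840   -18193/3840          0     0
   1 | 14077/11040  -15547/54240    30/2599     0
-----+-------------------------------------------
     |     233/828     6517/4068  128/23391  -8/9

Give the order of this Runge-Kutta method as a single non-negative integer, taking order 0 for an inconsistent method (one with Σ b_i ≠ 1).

4

b = (233/828, 6517/4068, 128/23391, -8/9)
c = (0, 6/7, 23/8, 1)
Ac = (0, 0, -2599/640, -17/80)
Σ b_i: 233/828·1 + 6517/4068·1 + 128/23391·1 + (-8/9)·1 = 1 ✓
b·c: 6517/4068·6/7 + 128/23391·23/8 + (-8/9)·1 = 1/2 ✓
b·c²: 6517/4068·36/49 + 128/23391·529/64 + (-8/9)·1 = 1/3 ✓
b·Ac: 128/23391·(-2599/640) + (-8/9)·(-17/80) = 1/6 ✓
b·c³: 6517/4068·216/343 + 128/23391·12167/512 + (-8/9)·1 = 1/4 ✓
b·(c∘Ac): 128/23391·(-59777/5120) + (-8/9)·(-17/80) = 1/8 ✓
b·Ac²: 128/23391·(-7797/2240) + (-8/9)·(-129/1120) = 1/12 ✓
b·A²c: (-8/9)·(-3/64) = 1/24 ✓; 4 stages ⇒ order 4.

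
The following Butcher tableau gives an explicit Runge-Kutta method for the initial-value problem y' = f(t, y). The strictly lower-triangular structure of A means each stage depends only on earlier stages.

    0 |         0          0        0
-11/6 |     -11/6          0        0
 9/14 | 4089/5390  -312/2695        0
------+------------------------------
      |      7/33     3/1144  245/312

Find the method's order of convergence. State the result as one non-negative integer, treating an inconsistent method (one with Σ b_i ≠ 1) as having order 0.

3

b = (7/33, 3/1144, 245/312)
c = (0, -11/6, 9/14)
Ac = (0, 0, 52/245)
Σ b_i: 7/33·1 + 3/1144·1 + 245/312·1 = 1 ✓
b·c: 3/1144·(-11/6) + 245/312·9/14 = 1/2 ✓
b·c²: 3/1144·121/36 + 245/312·81/196 = 1/3 ✓
b·Ac: 245/312·52/245 = 1/6 ✓; 3 stages ⇒ order 3.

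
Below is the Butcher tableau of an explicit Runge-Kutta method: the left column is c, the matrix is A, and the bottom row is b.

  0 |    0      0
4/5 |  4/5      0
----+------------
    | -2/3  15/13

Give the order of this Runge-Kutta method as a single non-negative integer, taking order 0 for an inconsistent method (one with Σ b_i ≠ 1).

0

b = (-2/3, 15/13)
c = (0, 4/5)
Σ b_i: (-2/3)·1 + 15/13·1 = 19/39 ≠ 1 ⇒ order 0.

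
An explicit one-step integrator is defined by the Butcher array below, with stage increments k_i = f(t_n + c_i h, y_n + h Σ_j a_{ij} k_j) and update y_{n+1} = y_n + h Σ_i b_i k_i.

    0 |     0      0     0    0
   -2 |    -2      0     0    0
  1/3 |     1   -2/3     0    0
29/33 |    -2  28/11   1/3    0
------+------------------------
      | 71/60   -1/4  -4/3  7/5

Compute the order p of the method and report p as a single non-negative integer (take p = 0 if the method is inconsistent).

b = (71/60, -1/4, -4/3, 7/5)
c = (0, -2, 1/3, 29/33)
Ac = (0, 0, 4/3, -493/99)
Σ b_i: 71/60·1 + (-1/4)·1 + (-4/3)·1 + 7/5·1 = 1 ✓
b·c: (-1/4)·(-2) + (-4/3)·1/3 + 7/5·29/33 = 1273/990 ≠ 1/2 ⇒ order 1.

1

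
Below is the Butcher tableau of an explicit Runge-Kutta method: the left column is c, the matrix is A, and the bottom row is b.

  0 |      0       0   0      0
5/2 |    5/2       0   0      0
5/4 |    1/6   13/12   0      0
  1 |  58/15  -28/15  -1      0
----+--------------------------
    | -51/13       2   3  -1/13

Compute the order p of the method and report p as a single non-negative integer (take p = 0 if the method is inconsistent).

b = (-51/13, 2, 3, -1/13)
c = (0, 5/2, 5/4, 1)
Ac = (0, 0, 65/24, -71/12)
Σ b_i: (-51/13)·1 + 2·1 + 3·1 + (-1/13)·1 = 1 ✓
b·c: 2·5/2 + 3·5/4 + (-1/13)·1 = 451/52 ≠ 1/2 ⇒ order 1.

1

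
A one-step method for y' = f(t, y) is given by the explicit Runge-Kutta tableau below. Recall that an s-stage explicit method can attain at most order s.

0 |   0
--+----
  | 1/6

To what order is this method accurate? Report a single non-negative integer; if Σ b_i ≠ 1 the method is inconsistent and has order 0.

0

b = (1/6)
c = (0)
Σ b_i: 1/6·1 = 1/6 ≠ 1 ⇒ order 0.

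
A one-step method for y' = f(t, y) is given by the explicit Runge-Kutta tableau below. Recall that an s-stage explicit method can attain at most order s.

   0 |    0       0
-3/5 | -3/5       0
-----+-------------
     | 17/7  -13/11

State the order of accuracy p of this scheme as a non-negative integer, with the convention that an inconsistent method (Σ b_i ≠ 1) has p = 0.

0

b = (17/7, -13/11)
c = (0, -3/5)
Σ b_i: 17/7·1 + (-13/11)·1 = 96/77 ≠ 1 ⇒ order 0.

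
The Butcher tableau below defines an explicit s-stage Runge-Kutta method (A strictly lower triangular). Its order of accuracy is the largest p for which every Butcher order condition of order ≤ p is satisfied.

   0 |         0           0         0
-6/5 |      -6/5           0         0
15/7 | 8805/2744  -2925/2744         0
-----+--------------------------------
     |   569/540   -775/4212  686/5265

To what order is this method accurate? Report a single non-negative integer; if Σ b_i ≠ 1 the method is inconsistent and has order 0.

3

b = (569/540, -775/4212, 686/5265)
c = (0, -6/5, 15/7)
Ac = (0, 0, 1755/1372)
Σ b_i: 569/540·1 + (-775/4212)·1 + 686/5265·1 = 1 ✓
b·c: (-775/4212)·(-6/5) + 686/5265·15/7 = 1/2 ✓
b·c²: (-775/4212)·36/25 + 686/5265·225/49 = 1/3 ✓
b·Ac: 686/5265·1755/1372 = 1/6 ✓; 3 stages ⇒ order 3.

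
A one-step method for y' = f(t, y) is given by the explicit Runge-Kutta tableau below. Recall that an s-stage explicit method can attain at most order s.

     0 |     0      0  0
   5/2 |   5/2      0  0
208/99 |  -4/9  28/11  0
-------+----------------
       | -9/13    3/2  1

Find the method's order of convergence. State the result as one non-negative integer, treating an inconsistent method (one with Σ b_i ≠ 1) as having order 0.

0

b = (-9/13, 3/2, 1)
c = (0, 5/2, 208/99)
Ac = (0, 0, 70/11)
Σ b_i: (-9/13)·1 + 3/2·1 + 1·1 = 47/26 ≠ 1 ⇒ order 0.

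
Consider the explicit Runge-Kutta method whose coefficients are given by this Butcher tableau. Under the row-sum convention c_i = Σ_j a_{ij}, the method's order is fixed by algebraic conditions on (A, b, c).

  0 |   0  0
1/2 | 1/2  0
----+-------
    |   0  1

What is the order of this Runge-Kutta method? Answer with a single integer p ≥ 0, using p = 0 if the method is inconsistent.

2

b = (0, 1)
c = (0, 1/2)
Σ b_i: 1·1 = 1 ✓
b·c: 1·1/2 = 1/2 ✓; 2 stages ⇒ order 2.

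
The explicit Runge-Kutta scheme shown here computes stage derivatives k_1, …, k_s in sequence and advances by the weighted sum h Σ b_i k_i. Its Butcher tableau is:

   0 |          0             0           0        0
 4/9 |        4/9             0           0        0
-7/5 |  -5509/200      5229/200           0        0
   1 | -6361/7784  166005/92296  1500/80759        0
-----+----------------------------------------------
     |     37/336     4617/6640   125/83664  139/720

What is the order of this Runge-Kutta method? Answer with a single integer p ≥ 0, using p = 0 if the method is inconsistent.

b = (37/336, 4617/6640, 125/83664, 139/720)
c = (0, 4/9, -7/5, 1)
Ac = (0, 0, 581/50, 215/278)
Σ b_i: 37/336·1 + 4617/6640·1 + 125/83664·1 + 139/720·1 = 1 ✓
b·c: 4617/6640·4/9 + 125/83664·(-7/5) + 139/720·1 = 1/2 ✓
b·c²: 4617/6640·16/81 + 125/83664·49/25 + 139/720·1 = 1/3 ✓
b·Ac: 125/83664·581/50 + 139/720·215/278 = 1/6 ✓
b·c³: 4617/6640·64/729 + 125/83664·(-343/125) + 139/720·1 = 1/4 ✓
b·(c∘Ac): 125/83664·(-4067/250) + 139/720·215/278 = 1/8 ✓
b·Ac²: 125/83664·1162/225 + 139/720·490/1251 = 1/12 ✓
b·A²c: 139/720·30/139 = 1/24 ✓; 4 stages ⇒ order 4.

4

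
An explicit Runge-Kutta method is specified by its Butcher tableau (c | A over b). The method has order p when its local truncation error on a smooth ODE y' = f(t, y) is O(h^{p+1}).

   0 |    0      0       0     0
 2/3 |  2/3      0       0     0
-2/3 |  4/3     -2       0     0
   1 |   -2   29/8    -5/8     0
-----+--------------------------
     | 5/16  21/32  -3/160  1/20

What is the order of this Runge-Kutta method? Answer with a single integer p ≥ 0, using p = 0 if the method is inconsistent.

4

b = (5/16, 21/32, -3/160, 1/20)
c = (0, 2/3, -2/3, 1)
Ac = (0, 0, -4/3, 17/6)
Σ b_i: 5/16·1 + 21/32·1 + (-3/160)·1 + 1/20·1 = 1 ✓
b·c: 21/32·2/3 + (-3/160)·(-2/3) + 1/20·1 = 1/2 ✓
b·c²: 21/32·4/9 + (-3/160)·4/9 + 1/20·1 = 1/3 ✓
b·Ac: (-3/160)·(-4/3) + 1/20·17/6 = 1/6 ✓
b·c³: 21/32·8/27 + (-3/160)·(-8/27) + 1/20·1 = 1/4 ✓
b·(c∘Ac): (-3/160)·8/9 + 1/20·17/6 = 1/8 ✓
b·Ac²: (-3/160)·(-8/9) + 1/20·4/3 = 1/12 ✓
b·A²c: 1/20·5/6 = 1/24 ✓; 4 stages ⇒ order 4.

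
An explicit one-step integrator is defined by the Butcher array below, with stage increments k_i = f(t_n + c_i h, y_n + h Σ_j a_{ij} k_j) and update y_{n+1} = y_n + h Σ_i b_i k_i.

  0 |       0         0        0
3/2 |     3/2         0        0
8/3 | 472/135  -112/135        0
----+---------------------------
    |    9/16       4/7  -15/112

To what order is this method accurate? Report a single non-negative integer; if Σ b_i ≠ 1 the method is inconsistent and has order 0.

b = (9/16, 4/7, -15/112)
c = (0, 3/2, 8/3)
Ac = (0, 0, -56/45)
Σ b_i: 9/16·1 + 4/7·1 + (-15/112)·1 = 1 ✓
b·c: 4/7·3/2 + (-15/112)·8/3 = 1/2 ✓
b·c²: 4/7·9/4 + (-15/112)·64/9 = 1/3 ✓
b·Ac: (-15/112)·(-56/45) = 1/6 ✓; 3 stages ⇒ order 3.

3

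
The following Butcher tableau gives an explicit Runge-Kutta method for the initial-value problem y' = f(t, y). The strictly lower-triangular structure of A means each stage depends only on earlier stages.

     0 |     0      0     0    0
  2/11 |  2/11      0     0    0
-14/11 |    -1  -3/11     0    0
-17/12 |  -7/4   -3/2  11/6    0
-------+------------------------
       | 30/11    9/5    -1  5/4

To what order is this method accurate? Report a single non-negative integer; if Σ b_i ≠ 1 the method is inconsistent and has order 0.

b = (30/11, 9/5, -1, 5/4)
c = (0, 2/11, -14/11, -17/12)
Ac = (0, 0, -6/121, -86/33)
Σ b_i: 30/11·1 + 9/5·1 + (-1)·1 + 5/4·1 = 1051/220 ≠ 1 ⇒ order 0.

0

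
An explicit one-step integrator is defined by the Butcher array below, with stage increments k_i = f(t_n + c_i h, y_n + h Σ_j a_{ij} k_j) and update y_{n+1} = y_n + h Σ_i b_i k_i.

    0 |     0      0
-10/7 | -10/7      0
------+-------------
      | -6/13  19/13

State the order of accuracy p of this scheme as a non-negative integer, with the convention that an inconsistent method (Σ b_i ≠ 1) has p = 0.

b = (-6/13, 19/13)
c = (0, -10/7)
Σ b_i: (-6/13)·1 + 19/13·1 = 1 ✓
b·c: 19/13·(-10/7) = -190/91 ≠ 1/2 ⇒ order 1.

1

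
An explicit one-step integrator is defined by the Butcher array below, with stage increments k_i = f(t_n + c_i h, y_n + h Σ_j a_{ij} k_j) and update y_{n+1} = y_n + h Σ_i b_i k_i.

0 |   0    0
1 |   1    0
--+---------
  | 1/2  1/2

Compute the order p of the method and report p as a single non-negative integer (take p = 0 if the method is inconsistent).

b = (1/2, 1/2)
c = (0, 1)
Σ b_i: 1/2·1 + 1/2·1 = 1 ✓
b·c: 1/2·1 = 1/2 ✓; 2 stages ⇒ order 2.

2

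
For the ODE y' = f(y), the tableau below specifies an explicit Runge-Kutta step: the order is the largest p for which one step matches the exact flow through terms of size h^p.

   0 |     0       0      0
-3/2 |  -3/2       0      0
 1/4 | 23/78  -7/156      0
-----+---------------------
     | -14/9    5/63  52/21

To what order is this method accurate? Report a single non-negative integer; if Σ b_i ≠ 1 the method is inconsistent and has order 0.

3

b = (-14/9, 5/63, 52/21)
c = (0, -3/2, 1/4)
Ac = (0, 0, 7/104)
Σ b_i: (-14/9)·1 + 5/63·1 + 52/21·1 = 1 ✓
b·c: 5/63·(-3/2) + 52/21·1/4 = 1/2 ✓
b·c²: 5/63·9/4 + 52/21·1/16 = 1/3 ✓
b·Ac: 52/21·7/104 = 1/6 ✓; 3 stages ⇒ order 3.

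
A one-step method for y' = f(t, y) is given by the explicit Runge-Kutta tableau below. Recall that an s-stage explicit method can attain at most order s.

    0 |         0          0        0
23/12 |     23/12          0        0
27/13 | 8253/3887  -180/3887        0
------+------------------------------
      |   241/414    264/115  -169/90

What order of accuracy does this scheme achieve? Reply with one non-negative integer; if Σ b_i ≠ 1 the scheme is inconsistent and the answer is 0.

b = (241/414, 264/115, -169/90)
c = (0, 23/12, 27/13)
Ac = (0, 0, -15/169)
Σ b_i: 241/414·1 + 264/115·1 + (-169/90)·1 = 1 ✓
b·c: 264/115·23/12 + (-169/90)·27/13 = 1/2 ✓
b·c²: 264/115·529/144 + (-169/90)·729/169 = 1/3 ✓
b·Ac: (-169/90)·(-15/169) = 1/6 ✓; 3 stages ⇒ order 3.

3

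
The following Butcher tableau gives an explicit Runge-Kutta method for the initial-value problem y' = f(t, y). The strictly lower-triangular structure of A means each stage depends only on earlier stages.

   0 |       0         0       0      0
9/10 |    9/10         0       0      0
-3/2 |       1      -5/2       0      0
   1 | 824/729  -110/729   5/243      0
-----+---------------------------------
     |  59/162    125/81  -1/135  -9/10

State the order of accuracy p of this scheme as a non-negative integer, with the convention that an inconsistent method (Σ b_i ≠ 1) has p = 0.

4

b = (59/162, 125/81, -1/135, -9/10)
c = (0, 9/10, -3/2, 1)
Ac = (0, 0, -9/4, -1/6)
Σ b_i: 59/162·1 + 125/81·1 + (-1/135)·1 + (-9/10)·1 = 1 ✓
b·c: 125/81·9/10 + (-1/135)·(-3/2) + (-9/10)·1 = 1/2 ✓
b·c²: 125/81·81/100 + (-1/135)·9/4 + (-9/10)·1 = 1/3 ✓
b·Ac: (-1/135)·(-9/4) + (-9/10)·(-1/6) = 1/6 ✓
b·c³: 125/81·729/1000 + (-1/135)·(-27/8) + (-9/10)·1 = 1/4 ✓
b·(c∘Ac): (-1/135)·27/8 + (-9/10)·(-1/6) = 1/8 ✓
b·Ac²: (-1/135)·(-81/40) + (-9/10)·(-41/540) = 1/12 ✓
b·A²c: (-9/10)·(-5/108) = 1/24 ✓; 4 stages ⇒ order 4.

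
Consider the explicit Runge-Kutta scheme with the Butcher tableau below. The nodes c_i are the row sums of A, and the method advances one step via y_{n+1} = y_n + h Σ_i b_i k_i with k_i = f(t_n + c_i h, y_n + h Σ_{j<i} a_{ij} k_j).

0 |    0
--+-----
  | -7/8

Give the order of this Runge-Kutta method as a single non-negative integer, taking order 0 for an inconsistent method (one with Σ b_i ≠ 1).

b = (-7/8)
c = (0)
Σ b_i: (-7/8)·1 = -7/8 ≠ 1 ⇒ order 0.

0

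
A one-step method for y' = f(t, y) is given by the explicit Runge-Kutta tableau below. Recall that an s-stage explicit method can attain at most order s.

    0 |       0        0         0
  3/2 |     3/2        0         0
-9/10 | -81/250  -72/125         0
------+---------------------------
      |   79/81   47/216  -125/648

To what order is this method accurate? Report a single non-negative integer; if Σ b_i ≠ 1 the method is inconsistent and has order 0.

b = (79/81, 47/216, -125/648)
c = (0, 3/2, -9/10)
Ac = (0, 0, -108/125)
Σ b_i: 79/81·1 + 47/216·1 + (-125/648)·1 = 1 ✓
b·c: 47/216·3/2 + (-125/648)·(-9/10) = 1/2 ✓
b·c²: 47/216·9/4 + (-125/648)·81/100 = 1/3 ✓
b·Ac: (-125/648)·(-108/125) = 1/6 ✓; 3 stages ⇒ order 3.

3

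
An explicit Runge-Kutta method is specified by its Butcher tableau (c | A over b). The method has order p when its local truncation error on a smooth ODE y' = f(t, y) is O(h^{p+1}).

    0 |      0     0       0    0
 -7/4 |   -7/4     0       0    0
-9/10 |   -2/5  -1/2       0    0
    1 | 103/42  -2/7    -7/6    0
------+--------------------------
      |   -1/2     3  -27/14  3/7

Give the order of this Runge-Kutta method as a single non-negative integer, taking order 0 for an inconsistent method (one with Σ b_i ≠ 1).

1

b = (-1/2, 3, -27/14, 3/7)
c = (0, -7/4, -9/10, 1)
Ac = (0, 0, 7/8, 31/20)
Σ b_i: (-1/2)·1 + 3·1 + (-27/14)·1 + 3/7·1 = 1 ✓
b·c: 3·(-7/4) + (-27/14)·(-9/10) + 3/7·1 = -108/35 ≠ 1/2 ⇒ order 1.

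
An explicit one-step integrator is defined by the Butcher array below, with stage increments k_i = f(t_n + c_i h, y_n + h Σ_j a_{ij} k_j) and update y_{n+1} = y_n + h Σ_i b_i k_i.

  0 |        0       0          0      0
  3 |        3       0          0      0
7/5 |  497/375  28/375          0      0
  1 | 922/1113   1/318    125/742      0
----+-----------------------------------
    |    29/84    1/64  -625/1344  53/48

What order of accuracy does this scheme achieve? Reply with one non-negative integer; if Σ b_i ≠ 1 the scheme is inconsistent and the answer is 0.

4

b = (29/84, 1/64, -625/1344, 53/48)
c = (0, 3, 7/5, 1)
Ac = (0, 0, 28/125, 13/53)
Σ b_i: 29/84·1 + 1/64·1 + (-625/1344)·1 + 53/48·1 = 1 ✓
b·c: 1/64·3 + (-625/1344)·7/5 + 53/48·1 = 1/2 ✓
b·c²: 1/64·9 + (-625/1344)·49/25 + 53/48·1 = 1/3 ✓
b·Ac: (-625/1344)·28/125 + 53/48·13/53 = 1/6 ✓
b·c³: 1/64·27 + (-625/1344)·343/125 + 53/48·1 = 1/4 ✓
b·(c∘Ac): (-625/1344)·196/625 + 53/48·13/53 = 1/8 ✓
b·Ac²: (-625/1344)·84/125 + 53/48·19/53 = 1/12 ✓
b·A²c: 53/48·2/53 = 1/24 ✓; 4 stages ⇒ order 4.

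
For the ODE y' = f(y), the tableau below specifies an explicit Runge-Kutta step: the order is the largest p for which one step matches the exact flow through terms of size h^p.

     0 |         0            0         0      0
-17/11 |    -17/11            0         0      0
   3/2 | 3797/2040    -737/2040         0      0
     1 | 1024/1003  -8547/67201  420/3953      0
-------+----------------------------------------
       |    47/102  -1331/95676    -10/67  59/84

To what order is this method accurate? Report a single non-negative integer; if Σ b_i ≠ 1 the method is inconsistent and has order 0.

b = (47/102, -1331/95676, -10/67, 59/84)
c = (0, -17/11, 3/2, 1)
Ac = (0, 0, 67/120, 21/59)
Σ b_i: 47/102·1 + (-1331/95676)·1 + (-10/67)·1 + 59/84·1 = 1 ✓
b·c: (-1331/95676)·(-17/11) + (-10/67)·3/2 + 59/84·1 = 1/2 ✓
b·c²: (-1331/95676)·289/121 + (-10/67)·9/4 + 59/84·1 = 1/3 ✓
b·Ac: (-10/67)·67/120 + 59/84·21/59 = 1/6 ✓
b·c³: (-1331/95676)·(-4913/1331) + (-10/67)·27/8 + 59/84·1 = 1/4 ✓
b·(c∘Ac): (-10/67)·67/80 + 59/84·21/59 = 1/8 ✓
b·Ac²: (-10/67)·(-1139/1320) + 59/84·(-42/649) = 1/12 ✓
b·A²c: 59/84·7/118 = 1/24 ✓; 4 stages ⇒ order 4.

4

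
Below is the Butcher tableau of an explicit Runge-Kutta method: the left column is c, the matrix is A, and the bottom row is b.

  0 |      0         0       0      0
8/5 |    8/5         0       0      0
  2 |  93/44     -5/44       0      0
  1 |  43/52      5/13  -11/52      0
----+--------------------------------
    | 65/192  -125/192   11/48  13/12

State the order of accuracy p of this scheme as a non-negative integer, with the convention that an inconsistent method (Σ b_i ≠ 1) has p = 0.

4

b = (65/192, -125/192, 11/48, 13/12)
c = (0, 8/5, 2, 1)
Ac = (0, 0, -2/11, 5/26)
Σ b_i: 65/192·1 + (-125/192)·1 + 11/48·1 + 13/12·1 = 1 ✓
b·c: (-125/192)·8/5 + 11/48·2 + 13/12·1 = 1/2 ✓
b·c²: (-125/192)·64/25 + 11/48·4 + 13/12·1 = 1/3 ✓
b·Ac: 11/48·(-2/11) + 13/12·5/26 = 1/6 ✓
b·c³: (-125/192)·512/125 + 11/48·8 + 13/12·1 = 1/4 ✓
b·(c∘Ac): 11/48·(-4/11) + 13/12·5/26 = 1/8 ✓
b·Ac²: 11/48·(-16/55) + 13/12·9/65 = 1/12 ✓
b·A²c: 13/12·1/26 = 1/24 ✓; 4 stages ⇒ order 4.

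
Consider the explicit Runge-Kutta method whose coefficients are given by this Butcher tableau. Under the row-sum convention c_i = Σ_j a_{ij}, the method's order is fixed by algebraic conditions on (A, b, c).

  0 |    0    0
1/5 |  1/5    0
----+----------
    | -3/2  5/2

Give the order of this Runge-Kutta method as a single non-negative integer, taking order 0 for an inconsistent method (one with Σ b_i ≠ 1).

b = (-3/2, 5/2)
c = (0, 1/5)
Σ b_i: (-3/2)·1 + 5/2·1 = 1 ✓
b·c: 5/2·1/5 = 1/2 ✓; 2 stages ⇒ order 2.

2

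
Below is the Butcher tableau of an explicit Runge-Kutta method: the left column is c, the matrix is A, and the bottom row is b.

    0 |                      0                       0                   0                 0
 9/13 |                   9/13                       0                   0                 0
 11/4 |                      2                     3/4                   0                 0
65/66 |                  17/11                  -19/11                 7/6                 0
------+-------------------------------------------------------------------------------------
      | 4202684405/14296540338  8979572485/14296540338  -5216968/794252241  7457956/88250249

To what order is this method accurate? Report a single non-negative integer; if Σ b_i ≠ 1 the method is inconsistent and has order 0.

3

b = (4202684405/14296540338, 8979572485/14296540338, -5216968/794252241, 7457956/88250249)
c = (0, 9/13, 11/4, 65/66)
Ac = (0, 0, 27/52, 6907/3432)
Σ b_i: 4202684405/14296540338·1 + 8979572485/14296540338·1 + (-5216968/794252241)·1 + 7457956/88250249·1 = 1 ✓
b·c: 8979572485/14296540338·9/13 + (-5216968/794252241)·11/4 + 7457956/88250249·65/66 = 1/2 ✓
b·c²: 8979572485/14296540338·81/169 + (-5216968/794252241)·121/16 + 7457956/88250249·4225/4356 = 1/3 ✓
b·Ac: (-5216968/794252241)·27/52 + 7457956/88250249·6907/3432 = 1/6 ✓
b·c³: 8979572485/14296540338·729/2197 + (-5216968/794252241)·1331/64 + 7457956/88250249·274625/287496 = 415791862601/2725873691112 ≠ 1/4 ⇒ order 3.
b·(c∘Ac): (-5216968/794252241)·297/208 + 7457956/88250249·34535/17424 = 6530587721/41301116532 ≠ 1/8
b·Ac²: (-5216968/794252241)·243/676 + 7457956/88250249·1426829/178464 = 18538533835/27534077688 ≠ 1/12
b·A²c: 7457956/88250249·63/104 = 117462807/2294506474 ≠ 1/24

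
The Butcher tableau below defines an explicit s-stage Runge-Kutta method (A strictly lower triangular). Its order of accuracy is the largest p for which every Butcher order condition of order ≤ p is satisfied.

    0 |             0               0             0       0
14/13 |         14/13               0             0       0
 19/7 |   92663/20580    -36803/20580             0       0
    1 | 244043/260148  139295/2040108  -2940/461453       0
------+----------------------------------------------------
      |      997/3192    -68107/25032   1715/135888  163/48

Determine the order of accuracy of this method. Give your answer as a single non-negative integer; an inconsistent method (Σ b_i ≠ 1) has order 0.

b = (997/3192, -68107/25032, 1715/135888, 163/48)
c = (0, 14/13, 19/7, 1)
Ac = (0, 0, -2831/1470, 55/978)
Σ b_i: 997/3192·1 + (-68107/25032)·1 + 1715/135888·1 + 163/48·1 = 1 ✓
b·c: (-68107/25032)·14/13 + 1715/135888·19/7 + 163/48·1 = 1/2 ✓
b·c²: (-68107/25032)·196/169 + 1715/135888·361/49 + 163/48·1 = 1/3 ✓
b·Ac: 1715/135888·(-2831/1470) + 163/48·55/978 = 1/6 ✓
b·c³: (-68107/25032)·2744/2197 + 1715/135888·6859/343 + 163/48·1 = 1/4 ✓
b·(c∘Ac): 1715/135888·(-53789/10290) + 163/48·55/978 = 1/8 ✓
b·Ac²: 1715/135888·(-2831/1365) + 163/48·205/6357 = 1/12 ✓
b·A²c: 163/48·2/163 = 1/24 ✓; 4 stages ⇒ order 4.

4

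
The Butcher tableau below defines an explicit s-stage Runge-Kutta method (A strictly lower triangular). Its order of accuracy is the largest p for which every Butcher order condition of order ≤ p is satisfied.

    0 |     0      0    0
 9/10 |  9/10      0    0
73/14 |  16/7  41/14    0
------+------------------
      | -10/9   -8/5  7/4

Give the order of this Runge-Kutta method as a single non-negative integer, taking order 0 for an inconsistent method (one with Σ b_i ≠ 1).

0

b = (-10/9, -8/5, 7/4)
c = (0, 9/10, 73/14)
Ac = (0, 0, 369/140)
Σ b_i: (-10/9)·1 + (-8/5)·1 + 7/4·1 = -173/180 ≠ 1 ⇒ order 0.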